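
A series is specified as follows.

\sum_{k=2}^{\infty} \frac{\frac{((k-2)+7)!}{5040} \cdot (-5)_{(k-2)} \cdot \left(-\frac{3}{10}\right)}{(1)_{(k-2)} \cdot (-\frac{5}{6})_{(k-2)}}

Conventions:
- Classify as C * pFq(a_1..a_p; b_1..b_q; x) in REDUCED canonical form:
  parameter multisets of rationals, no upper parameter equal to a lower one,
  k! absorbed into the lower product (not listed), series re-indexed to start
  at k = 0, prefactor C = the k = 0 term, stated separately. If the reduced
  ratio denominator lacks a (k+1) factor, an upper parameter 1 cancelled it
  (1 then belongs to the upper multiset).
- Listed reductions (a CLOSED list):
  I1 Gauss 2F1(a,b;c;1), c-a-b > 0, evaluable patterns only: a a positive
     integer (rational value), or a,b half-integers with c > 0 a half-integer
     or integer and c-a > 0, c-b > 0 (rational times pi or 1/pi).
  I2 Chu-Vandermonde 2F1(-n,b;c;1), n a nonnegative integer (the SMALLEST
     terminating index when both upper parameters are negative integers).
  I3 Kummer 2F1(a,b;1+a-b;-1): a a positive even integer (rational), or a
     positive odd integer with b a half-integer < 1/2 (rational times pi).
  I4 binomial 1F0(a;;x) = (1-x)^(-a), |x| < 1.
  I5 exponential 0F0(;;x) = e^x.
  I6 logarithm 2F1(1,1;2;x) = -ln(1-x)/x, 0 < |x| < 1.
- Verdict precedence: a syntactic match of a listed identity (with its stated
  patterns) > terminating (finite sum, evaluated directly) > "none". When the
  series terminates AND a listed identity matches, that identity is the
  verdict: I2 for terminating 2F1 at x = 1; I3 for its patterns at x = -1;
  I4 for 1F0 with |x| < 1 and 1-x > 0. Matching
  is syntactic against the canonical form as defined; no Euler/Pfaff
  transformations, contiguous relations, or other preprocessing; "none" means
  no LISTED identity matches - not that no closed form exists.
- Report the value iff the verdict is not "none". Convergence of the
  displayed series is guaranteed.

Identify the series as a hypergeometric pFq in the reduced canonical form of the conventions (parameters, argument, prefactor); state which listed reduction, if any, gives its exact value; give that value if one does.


Prefactor -\frac{3}{10}, argument 1: 2F1 with upper {-5, 8} over lower {-\frac{5}{6}}. Verdict: the Chu-Vandermonde identity I2 applies (terminating 2F1 at x = 1 with n = 5, b = 8, c = -\frac{5}{6}). Exact value: -\frac{8885397}{2470}.

Structural cue: with t_0 = -\frac{3}{10}, (1)_k (prefactor -3/10) is k! itself.
Term ratio: r(k) = 1 * (k-5) (k+8) / [(k-\frac{5}{6}) (k+1)] - rational in k, leading ratio 1; with t_0 = -\frac{3}{10}, classification follows.


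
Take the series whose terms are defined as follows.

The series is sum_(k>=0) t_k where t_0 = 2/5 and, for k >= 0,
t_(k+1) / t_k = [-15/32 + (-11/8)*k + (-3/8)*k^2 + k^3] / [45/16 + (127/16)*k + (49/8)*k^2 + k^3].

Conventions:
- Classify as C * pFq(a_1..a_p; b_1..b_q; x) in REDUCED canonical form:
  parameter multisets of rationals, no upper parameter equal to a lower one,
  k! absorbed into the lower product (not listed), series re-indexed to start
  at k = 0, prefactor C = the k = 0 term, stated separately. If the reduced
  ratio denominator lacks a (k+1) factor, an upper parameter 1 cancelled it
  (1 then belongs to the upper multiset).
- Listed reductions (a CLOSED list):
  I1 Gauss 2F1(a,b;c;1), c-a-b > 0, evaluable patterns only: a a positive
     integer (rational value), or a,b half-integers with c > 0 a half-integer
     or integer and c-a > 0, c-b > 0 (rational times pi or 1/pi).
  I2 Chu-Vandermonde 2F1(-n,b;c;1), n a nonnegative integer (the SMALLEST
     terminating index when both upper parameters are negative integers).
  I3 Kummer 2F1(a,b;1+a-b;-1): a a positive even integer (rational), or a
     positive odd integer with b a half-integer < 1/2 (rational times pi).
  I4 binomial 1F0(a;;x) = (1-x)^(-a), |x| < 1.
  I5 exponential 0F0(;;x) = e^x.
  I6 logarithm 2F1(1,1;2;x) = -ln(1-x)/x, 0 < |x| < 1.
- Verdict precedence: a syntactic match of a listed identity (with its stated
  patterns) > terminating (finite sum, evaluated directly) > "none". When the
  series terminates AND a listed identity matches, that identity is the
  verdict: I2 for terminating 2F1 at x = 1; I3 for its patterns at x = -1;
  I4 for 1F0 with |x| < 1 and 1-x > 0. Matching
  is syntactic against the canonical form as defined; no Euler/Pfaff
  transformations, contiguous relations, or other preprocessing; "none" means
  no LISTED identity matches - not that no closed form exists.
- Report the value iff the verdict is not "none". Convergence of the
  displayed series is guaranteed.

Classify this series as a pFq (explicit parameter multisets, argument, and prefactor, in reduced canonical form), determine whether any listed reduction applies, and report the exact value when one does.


This is 2/5 * 2F1(-3/2, 1/2; 9/2; 1) in reduced canonical form. Verdict: this is the half-integer Gauss pattern (I1) (x = 1; upper {-3/2, 1/2} half-integers, c = 9/2 in the evaluable pattern). Its exact value is (441/4096) * pi.

The tell: x = 1 and the parameter 5/8 appears in both the upper and lower lists and cancels.
Term ratio: r(k) = 1 * (k-3/2) (k+1/2) / [(k+9/2) (k+1)] - rational in k, leading ratio 1; with t_0 = 2/5, classification follows.


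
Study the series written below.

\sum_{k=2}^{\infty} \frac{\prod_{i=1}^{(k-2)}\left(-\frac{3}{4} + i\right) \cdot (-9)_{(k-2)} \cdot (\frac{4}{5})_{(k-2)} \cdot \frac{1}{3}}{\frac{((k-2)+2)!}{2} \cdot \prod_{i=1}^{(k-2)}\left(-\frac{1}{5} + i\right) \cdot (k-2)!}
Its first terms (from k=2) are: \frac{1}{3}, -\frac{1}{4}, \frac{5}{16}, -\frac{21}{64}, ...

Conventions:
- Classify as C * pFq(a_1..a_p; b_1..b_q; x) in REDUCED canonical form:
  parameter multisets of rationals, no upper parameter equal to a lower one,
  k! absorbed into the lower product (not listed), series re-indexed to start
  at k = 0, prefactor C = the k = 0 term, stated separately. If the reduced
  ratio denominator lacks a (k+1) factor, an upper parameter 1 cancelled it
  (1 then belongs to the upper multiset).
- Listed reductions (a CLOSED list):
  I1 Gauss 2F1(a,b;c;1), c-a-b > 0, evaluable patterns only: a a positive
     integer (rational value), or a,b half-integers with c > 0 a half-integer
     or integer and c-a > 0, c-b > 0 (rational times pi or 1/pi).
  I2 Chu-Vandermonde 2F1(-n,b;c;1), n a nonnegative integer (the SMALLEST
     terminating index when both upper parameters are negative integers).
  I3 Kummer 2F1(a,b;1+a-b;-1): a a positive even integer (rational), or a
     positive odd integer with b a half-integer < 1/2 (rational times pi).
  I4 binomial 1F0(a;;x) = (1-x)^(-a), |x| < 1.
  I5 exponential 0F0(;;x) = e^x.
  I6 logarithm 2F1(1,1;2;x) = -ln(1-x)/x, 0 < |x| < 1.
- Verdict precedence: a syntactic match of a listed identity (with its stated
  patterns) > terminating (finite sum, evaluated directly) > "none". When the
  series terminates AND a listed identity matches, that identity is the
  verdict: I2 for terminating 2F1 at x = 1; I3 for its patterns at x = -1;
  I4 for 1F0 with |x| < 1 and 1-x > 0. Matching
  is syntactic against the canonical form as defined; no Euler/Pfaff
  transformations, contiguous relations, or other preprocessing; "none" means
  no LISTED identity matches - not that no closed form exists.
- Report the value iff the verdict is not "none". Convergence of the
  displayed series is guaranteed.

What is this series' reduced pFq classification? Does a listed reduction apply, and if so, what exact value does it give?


This is \frac{1}{3} * 2F1(-9, \frac{1}{4}; 3; 1) in reduced canonical form. Verdict: this is Chu-Vandermonde (I2) (terminating 2F1 at x = 1 with n = 9, b = 1/4, c = 3). Its exact value is \frac{7572773}{33554432}.

Key step: x = 1 and the lower running product (C = 1/3) is a rising factorial.
Ratio: r(k) = 1 * (k-9) (k+\frac{1}{4}) / [(k+3) (k+1)] - rational in k, leading ratio 1; with t_0 = \frac{1}{3}, classification follows.


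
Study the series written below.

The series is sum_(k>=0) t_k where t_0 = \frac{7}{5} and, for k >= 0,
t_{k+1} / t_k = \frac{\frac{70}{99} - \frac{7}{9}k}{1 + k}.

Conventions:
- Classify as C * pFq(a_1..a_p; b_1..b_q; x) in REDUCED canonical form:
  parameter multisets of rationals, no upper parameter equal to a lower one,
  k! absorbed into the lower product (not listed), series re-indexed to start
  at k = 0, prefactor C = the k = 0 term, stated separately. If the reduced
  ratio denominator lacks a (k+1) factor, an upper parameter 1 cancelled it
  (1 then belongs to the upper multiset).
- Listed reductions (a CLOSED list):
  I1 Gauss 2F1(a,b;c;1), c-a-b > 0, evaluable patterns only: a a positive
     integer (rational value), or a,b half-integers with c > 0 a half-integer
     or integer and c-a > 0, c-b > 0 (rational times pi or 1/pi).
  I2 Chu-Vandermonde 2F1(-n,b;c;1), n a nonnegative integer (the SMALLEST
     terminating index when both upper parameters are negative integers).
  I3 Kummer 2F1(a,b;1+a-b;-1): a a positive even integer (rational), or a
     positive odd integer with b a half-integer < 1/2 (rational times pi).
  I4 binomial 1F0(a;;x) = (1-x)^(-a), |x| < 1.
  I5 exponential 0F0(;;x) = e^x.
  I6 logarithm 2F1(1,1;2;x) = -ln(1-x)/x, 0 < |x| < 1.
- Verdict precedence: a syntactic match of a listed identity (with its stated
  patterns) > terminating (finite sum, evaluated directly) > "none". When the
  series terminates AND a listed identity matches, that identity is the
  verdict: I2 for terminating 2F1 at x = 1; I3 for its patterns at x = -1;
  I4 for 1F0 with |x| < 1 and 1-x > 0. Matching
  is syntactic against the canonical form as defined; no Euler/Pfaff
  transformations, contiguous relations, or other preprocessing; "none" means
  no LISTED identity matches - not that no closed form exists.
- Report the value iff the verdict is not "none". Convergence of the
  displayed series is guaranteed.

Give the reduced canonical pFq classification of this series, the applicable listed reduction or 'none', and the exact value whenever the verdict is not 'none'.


At argument -\frac{7}{9}: a 1F0 with upper {-\frac{10}{11}}, lower {-}, scaled by C = \frac{7}{5}. Verdict at x = -\frac{7}{9}: the binomial series (I4) matches (the 1F0 binomial series: exponent 10/11, x = -\frac{7}{9}). Hence: \frac{7}{5} \cdot \left(\frac{16}{9}\right)^{\frac{10}{11}}.

First insight: with t_0 = \frac{7}{5}, the expanded ratio factors over Q; C = 7/5, x = -7/9, roots give parameters.
Step ratio: r(k) = -\frac{7}{9} * (k-\frac{10}{11}) / [(k+1)] - rational in k. x = -\frac{7}{9}; t_0 = \frac{7}{5}; negate the roots.


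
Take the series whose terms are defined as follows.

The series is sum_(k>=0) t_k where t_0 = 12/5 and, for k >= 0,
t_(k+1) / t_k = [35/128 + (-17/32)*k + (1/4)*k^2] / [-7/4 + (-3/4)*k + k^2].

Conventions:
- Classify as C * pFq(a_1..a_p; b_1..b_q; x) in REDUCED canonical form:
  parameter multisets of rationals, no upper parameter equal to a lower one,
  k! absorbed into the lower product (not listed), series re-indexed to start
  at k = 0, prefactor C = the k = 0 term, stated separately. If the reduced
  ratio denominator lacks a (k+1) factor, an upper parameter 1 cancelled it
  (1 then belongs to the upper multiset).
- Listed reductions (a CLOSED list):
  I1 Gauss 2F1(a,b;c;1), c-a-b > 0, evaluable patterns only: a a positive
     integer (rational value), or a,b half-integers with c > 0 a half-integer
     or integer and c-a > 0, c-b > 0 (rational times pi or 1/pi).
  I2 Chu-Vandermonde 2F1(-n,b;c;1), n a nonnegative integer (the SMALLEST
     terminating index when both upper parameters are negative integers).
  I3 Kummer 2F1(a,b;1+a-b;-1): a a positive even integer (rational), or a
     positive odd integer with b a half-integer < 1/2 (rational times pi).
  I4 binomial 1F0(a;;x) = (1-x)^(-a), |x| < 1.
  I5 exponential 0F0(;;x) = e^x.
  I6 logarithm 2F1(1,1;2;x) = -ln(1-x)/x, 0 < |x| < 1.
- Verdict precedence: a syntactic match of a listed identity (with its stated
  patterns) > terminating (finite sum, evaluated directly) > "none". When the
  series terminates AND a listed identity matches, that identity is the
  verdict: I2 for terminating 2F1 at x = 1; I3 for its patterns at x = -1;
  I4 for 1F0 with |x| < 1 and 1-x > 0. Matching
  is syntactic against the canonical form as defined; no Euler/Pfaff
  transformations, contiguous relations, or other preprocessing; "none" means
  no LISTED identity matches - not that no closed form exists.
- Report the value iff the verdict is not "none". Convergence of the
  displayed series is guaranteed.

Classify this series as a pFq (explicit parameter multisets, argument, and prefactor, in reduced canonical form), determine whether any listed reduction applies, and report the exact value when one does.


Key observation: from the first term 12/5: factor the ratio over Q (C = 12/5): negated roots = parameters.
Adjacent-term ratio: r(k) = (1/4) * (k-5/4) (k-7/8) / [(k-7/4) (k+1)] - poly over poly, x = (1/4) from leading terms; C = 12/5 at k = 0.

Canonical form: C = 12/5 times 2F1 with upper {-5/4, -7/8}, lower {-7/4}, x = 1/4. Verdict: none (x = 1/4): each listed identity misses the multisets {-5/4, -7/8} ; {-7/4}.


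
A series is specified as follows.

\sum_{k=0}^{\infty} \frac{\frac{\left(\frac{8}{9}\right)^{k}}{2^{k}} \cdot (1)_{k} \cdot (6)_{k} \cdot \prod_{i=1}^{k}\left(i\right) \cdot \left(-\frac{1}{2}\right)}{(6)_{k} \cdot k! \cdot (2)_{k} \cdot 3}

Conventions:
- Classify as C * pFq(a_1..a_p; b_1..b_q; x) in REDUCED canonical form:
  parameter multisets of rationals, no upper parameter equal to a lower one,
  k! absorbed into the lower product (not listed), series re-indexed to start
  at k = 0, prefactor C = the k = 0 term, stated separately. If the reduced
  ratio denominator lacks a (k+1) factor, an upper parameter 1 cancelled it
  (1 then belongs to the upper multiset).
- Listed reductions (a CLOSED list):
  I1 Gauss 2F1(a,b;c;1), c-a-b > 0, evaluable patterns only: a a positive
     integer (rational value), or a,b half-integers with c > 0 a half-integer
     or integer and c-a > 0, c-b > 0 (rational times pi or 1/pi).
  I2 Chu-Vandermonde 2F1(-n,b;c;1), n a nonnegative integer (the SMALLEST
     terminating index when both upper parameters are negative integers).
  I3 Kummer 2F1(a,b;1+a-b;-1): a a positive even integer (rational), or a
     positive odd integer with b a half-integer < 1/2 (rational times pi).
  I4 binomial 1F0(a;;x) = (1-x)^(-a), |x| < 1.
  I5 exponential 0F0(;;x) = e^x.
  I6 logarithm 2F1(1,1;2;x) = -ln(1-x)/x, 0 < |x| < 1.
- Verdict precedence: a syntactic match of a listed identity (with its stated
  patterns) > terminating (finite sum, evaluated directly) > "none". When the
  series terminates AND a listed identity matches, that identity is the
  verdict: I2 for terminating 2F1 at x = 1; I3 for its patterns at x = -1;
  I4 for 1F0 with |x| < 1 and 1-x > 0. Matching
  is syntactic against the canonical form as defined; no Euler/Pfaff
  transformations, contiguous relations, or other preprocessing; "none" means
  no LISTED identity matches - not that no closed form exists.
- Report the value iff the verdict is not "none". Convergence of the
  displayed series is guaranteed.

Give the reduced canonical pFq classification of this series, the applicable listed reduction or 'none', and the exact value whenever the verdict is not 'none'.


This is -\frac{1}{6} * 2F1(1, 1; 2; \frac{4}{9}) in reduced canonical form. Verdict: this is the I6 logarithm reduction (the logarithm: parameters (1,1;2), x = \frac{4}{9}). Its exact value is \frac{3}{8} \cdot \ln\left(\frac{5}{9}\right).

The tell: x = \frac{4}{9} and the running product (C = -1/6) telescopes to a rising factorial.
Consecutive-term ratio: r(k) = \frac{4}{9} * (k+1) (k+1) / [(k+2) (k+1)] - rational in k. x = \frac{4}{9}; t_0 = -\frac{1}{6}; negate the roots.


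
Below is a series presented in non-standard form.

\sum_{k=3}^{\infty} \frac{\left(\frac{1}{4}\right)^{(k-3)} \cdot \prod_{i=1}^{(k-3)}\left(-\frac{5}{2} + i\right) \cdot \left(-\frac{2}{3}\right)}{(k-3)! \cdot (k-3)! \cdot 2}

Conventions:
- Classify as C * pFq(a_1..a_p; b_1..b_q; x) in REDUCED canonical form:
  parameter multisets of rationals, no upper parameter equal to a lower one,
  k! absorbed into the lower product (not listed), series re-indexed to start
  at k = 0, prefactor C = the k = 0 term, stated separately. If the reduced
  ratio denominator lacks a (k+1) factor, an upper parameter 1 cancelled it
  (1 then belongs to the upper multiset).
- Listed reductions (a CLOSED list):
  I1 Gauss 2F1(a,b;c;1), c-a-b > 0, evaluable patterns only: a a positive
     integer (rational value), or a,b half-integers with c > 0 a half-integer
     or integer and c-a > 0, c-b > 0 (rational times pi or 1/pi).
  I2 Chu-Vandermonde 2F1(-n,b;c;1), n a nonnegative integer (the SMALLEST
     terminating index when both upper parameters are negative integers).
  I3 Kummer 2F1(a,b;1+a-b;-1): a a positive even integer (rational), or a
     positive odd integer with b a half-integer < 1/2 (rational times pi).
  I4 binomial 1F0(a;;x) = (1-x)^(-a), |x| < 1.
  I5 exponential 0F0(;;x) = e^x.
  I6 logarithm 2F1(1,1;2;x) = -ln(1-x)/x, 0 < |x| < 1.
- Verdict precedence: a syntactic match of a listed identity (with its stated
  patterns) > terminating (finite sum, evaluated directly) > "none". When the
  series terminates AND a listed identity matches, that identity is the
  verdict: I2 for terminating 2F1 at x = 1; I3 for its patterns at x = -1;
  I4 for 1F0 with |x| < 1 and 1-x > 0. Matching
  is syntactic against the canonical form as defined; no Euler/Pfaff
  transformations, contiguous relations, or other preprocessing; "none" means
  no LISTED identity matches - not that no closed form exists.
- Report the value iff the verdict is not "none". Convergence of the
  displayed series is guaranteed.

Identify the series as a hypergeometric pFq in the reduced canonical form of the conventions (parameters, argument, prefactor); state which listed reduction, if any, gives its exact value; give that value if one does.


Reduced: x = \frac{1}{4}, 1F1, upper = {-\frac{3}{2}}, lower = {1}, C = -\frac{1}{3}. Verdict: none - this 1F1 at x = \frac{1}{4} matches no listed pattern, and upper {-\frac{3}{2}} holds no stopper.

First insight: with t_0 = -\frac{1}{3}, the denominator's factorial ratio (C = -1/3, x = 1/4) is a lower Pochhammer.
Step ratio: r(k) = \frac{1}{4} * (k-\frac{3}{2}) / [(k+1) (k+1)] - rational in k, leading ratio \frac{1}{4}; with t_0 = -\frac{1}{3}, classification follows.


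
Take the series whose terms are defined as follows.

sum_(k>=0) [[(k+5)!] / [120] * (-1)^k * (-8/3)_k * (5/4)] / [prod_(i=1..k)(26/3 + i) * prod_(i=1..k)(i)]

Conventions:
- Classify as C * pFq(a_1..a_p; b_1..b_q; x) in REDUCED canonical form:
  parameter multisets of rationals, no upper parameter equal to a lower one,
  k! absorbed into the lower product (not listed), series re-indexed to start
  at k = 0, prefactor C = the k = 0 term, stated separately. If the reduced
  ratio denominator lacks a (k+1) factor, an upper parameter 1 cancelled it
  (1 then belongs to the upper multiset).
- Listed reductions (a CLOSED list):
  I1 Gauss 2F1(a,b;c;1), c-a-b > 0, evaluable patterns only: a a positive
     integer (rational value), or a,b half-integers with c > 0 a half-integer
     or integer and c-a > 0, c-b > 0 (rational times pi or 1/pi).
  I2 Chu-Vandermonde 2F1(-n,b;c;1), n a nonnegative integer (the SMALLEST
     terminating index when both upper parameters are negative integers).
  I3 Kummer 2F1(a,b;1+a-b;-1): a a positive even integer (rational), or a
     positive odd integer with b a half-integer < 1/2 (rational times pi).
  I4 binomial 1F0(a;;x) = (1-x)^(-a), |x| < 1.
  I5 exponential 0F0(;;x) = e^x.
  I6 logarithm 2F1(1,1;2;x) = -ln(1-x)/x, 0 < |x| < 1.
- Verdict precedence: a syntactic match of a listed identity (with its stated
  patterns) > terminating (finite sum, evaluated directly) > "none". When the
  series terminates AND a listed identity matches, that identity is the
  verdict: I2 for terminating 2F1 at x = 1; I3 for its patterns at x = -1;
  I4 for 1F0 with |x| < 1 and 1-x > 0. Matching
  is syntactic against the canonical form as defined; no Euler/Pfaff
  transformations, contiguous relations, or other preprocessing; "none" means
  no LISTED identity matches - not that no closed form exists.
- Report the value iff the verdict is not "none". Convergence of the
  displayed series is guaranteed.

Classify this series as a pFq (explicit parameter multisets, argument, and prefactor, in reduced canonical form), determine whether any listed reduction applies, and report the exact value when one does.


At argument -1: a 2F1 with upper {-8/3, 6}, lower {29/3}, scaled by C = 5/4. Verdict (x = -1): the Kummer evaluation I3 applies (x = -1; c = 29/3 equals 1+a-b for upper {-8/3, 6}: listed pattern). Sum: 1495/324.

Key step: with t_0 = 5/4, the factorial ratio (C = 5/4, x = -1) (k+a-1)!/(a-1)! is a rising factorial (a)_k.
Consecutive-term ratio: r(k) = (-1) * (k-8/3) (k+6) / [(k+29/3) (k+1)] ; factor over Q: parameters, x = (-1), and C = 5/4.


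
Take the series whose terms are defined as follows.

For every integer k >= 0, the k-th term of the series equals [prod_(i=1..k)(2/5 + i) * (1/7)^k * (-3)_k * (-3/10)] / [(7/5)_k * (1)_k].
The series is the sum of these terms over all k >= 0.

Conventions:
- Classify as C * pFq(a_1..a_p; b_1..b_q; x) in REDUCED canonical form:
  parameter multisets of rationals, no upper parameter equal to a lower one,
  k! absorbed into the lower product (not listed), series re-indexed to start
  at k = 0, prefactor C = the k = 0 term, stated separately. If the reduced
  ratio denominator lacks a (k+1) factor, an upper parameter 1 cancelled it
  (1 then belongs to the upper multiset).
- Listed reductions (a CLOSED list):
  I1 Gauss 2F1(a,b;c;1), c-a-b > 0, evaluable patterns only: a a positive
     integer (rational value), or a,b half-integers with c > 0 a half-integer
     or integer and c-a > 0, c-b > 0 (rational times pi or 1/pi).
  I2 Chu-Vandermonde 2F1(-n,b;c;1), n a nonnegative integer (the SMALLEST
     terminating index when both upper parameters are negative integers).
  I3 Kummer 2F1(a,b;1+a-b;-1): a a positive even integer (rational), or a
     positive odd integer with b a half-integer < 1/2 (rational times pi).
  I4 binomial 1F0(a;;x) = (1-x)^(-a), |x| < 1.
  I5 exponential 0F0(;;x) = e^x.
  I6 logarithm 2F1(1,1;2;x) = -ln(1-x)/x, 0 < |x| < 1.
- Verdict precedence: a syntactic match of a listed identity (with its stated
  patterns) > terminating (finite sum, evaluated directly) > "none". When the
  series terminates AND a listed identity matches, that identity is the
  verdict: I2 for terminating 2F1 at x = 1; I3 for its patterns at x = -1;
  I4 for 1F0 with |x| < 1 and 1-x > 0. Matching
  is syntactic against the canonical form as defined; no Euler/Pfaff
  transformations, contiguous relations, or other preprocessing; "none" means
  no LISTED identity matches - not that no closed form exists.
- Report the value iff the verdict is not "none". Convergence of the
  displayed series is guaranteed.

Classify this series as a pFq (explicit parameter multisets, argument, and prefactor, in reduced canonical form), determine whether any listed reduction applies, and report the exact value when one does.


Key observation: t_0 being -3/10, the parameter 7/5 appears in both the upper and lower lists and cancels.
Consecutive-term ratio: r(k) = (1/7) * (k-3) / [(k+1)] - poly over poly, x = (1/7) from leading terms; C = -3/10 at k = 0.

x = 1/7 here; the reduced form reads 1F0, upper {-3}, lower {-}, C = -3/10. Verdict at x = 1/7: the binomial series (I4) matches (the 1F0 binomial series: exponent 3, x = 1/7). Its exact value is -324/1715.


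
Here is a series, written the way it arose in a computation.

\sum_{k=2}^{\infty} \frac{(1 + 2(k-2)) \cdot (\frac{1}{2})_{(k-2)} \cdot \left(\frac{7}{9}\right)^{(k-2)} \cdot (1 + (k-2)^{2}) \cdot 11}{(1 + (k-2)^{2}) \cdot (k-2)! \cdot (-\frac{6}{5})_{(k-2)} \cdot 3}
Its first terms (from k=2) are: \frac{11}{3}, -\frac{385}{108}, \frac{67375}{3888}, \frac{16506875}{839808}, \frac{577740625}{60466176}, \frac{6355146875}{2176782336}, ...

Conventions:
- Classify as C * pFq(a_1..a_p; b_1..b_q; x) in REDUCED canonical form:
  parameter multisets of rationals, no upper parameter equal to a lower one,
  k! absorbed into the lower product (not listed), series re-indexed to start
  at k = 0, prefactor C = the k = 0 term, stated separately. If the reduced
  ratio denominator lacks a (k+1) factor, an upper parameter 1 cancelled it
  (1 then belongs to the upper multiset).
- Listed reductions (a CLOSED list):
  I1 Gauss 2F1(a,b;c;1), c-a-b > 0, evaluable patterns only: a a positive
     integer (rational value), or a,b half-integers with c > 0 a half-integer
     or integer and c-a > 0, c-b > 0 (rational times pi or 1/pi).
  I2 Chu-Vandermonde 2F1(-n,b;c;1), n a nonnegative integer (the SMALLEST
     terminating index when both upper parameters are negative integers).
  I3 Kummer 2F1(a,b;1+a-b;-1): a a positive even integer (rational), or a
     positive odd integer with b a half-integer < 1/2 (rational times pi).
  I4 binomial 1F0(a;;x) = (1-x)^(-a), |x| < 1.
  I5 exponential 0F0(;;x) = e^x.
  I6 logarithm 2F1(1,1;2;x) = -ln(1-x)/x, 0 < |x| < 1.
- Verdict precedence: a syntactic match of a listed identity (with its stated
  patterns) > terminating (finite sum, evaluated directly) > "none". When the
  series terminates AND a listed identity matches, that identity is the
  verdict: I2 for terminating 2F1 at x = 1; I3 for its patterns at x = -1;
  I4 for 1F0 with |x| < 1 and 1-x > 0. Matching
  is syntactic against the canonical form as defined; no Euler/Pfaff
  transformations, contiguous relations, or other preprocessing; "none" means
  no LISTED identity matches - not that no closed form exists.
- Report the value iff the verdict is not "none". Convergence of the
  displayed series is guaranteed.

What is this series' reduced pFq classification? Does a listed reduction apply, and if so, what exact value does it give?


The tell: from the first term \frac{11}{3}: k^2 + 1 divides numerator and denominator alike; C = 11/3, x = 7/9 after cancelling.
Term ratio: r(k) = \frac{7}{9} * (k+\frac{3}{2}) / [(k-\frac{6}{5}) (k+1)] ; factor over Q: parameters, x = \frac{7}{9}, and C = \frac{11}{3}.

With C = \frac{11}{3}: the canonical form is 1F1(\frac{3}{2}; -\frac{6}{5}; \frac{7}{9}). Verdict: none - this 1F1 at x = \frac{7}{9} matches no listed pattern, and upper {\frac{3}{2}} holds no stopper.


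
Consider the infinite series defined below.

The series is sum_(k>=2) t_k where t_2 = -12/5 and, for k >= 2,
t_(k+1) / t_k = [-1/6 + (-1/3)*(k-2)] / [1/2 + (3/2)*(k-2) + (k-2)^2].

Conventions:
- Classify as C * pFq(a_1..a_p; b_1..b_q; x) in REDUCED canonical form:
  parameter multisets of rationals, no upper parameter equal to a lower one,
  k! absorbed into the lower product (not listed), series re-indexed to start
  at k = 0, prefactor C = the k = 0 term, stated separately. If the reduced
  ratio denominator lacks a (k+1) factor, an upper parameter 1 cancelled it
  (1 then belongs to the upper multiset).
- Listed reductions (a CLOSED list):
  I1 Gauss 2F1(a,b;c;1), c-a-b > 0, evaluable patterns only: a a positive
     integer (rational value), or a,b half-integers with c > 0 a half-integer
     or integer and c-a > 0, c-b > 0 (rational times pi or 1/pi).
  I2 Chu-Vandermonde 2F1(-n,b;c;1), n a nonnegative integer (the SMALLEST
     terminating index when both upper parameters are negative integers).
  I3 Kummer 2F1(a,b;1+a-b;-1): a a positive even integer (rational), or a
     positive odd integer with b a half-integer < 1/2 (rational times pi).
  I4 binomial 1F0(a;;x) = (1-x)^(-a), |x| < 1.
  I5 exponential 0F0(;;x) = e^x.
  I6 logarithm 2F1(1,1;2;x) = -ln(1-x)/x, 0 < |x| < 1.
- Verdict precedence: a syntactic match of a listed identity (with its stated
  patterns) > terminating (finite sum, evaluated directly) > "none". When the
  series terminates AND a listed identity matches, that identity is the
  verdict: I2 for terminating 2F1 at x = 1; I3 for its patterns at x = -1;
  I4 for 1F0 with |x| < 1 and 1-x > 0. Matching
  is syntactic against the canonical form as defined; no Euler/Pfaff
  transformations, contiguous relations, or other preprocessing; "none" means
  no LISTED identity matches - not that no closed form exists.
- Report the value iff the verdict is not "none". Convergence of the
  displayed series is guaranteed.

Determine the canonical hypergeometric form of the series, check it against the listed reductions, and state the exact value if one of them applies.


Structural cue: t_0 = -12/5 here, and the ratio is unreduced: k + 1/2 divides both sides (prefactor -12/5).
Consecutive-term ratio: r(k) = (-1/3) * 1 / [(k+1)] - poly over poly, x = (-1/3) from leading terms; C = -12/5 at k = 0.

This is -12/5 * 0F0(-; -; -1/3) in reduced canonical form. Verdict: the exponential series (I5) fires (the 0F0 exponential series at x = -1/3). Its exact value is (-12/5) * e^(-1/3).


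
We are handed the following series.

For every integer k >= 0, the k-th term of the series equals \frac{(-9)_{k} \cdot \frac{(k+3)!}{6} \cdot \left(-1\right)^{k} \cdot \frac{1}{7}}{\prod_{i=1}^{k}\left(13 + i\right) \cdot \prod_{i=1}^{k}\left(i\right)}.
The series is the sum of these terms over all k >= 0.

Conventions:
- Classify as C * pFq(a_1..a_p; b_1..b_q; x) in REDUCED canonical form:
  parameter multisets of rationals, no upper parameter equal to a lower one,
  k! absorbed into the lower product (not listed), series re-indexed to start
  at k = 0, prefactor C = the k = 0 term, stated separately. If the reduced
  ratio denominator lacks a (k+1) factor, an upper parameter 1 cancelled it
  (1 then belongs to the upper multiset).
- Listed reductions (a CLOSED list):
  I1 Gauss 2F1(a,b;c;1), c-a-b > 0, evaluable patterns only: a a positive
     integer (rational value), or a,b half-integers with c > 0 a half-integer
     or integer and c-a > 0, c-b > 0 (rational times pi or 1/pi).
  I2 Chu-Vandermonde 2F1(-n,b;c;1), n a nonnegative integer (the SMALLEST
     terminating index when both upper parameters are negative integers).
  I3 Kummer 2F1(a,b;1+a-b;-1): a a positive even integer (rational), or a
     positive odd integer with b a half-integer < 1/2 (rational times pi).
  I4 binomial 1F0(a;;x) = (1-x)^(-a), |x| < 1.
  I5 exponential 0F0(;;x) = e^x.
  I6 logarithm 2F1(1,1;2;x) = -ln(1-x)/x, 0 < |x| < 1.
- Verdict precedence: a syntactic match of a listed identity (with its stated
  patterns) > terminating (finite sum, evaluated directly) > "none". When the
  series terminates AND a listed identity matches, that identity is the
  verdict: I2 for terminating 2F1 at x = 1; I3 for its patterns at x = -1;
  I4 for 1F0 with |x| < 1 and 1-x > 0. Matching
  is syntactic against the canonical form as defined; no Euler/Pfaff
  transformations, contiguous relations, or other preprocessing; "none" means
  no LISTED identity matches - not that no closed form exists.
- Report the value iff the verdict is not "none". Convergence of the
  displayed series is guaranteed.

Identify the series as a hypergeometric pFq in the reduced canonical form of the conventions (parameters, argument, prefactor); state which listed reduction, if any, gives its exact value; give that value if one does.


At argument -1: a 2F1 with upper {-9, 4}, lower {14}, scaled by C = \frac{1}{7}. Verdict: Kummer (I3) fires (x = -1; c = 14 equals 1+a-b for upper {-9, 4}: listed pattern). Sum: \frac{13}{7}.

Key step: with t_0 = \frac{1}{7}, the factorial ratio (C = 1/7, x = -1) (k+a-1)!/(a-1)! is a rising factorial (a)_k.
Ratio: r(k) = -1 * (k-9) (k+4) / [(k+14) (k+1)] - rational in k, leading ratio -1; with t_0 = \frac{1}{7}, classification follows.


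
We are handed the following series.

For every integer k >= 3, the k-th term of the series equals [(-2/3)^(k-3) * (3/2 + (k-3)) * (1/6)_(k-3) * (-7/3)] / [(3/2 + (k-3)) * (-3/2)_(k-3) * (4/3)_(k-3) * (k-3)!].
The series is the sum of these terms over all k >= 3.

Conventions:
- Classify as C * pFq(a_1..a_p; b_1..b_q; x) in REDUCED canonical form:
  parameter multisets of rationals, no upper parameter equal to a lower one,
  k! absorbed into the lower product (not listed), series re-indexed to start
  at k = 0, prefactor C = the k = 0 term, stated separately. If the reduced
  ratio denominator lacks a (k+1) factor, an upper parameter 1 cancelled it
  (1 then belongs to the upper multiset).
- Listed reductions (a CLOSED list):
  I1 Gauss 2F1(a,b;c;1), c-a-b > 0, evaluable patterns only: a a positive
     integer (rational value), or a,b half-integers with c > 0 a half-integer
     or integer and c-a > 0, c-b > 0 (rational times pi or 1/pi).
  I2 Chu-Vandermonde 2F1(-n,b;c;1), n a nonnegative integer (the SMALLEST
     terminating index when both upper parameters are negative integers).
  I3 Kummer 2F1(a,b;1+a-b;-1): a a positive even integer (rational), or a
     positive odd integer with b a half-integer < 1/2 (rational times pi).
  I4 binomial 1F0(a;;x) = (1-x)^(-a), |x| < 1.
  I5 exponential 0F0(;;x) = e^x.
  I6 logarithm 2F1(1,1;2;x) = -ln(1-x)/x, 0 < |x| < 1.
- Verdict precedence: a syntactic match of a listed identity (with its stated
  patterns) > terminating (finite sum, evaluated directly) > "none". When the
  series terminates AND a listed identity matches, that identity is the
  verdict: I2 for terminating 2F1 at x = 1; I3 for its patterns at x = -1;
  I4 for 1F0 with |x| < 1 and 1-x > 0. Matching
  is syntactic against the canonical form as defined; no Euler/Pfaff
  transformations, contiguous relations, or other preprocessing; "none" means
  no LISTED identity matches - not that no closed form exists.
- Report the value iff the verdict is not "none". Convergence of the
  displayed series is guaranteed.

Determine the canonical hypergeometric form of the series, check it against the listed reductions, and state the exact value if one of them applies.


The series (x = -2/3) is 1F2: upper {1/6}, lower {-3/2, 4/3}, prefactor -7/3. Verdict: none. A 1F2 with upper {1/6} fits none of I1-I6 at x = -2/3; the sum runs forever.

First insight: t_0 being -7/3, striking the common factor k + 3/2 reduces the term (C = -7/3).
Adjacent-term ratio: r(k) = (-2/3) * (k+1/6) / [(k-3/2) (k+4/3) (k+1)] ; factor over Q: parameters, x = (-2/3), and C = -7/3.


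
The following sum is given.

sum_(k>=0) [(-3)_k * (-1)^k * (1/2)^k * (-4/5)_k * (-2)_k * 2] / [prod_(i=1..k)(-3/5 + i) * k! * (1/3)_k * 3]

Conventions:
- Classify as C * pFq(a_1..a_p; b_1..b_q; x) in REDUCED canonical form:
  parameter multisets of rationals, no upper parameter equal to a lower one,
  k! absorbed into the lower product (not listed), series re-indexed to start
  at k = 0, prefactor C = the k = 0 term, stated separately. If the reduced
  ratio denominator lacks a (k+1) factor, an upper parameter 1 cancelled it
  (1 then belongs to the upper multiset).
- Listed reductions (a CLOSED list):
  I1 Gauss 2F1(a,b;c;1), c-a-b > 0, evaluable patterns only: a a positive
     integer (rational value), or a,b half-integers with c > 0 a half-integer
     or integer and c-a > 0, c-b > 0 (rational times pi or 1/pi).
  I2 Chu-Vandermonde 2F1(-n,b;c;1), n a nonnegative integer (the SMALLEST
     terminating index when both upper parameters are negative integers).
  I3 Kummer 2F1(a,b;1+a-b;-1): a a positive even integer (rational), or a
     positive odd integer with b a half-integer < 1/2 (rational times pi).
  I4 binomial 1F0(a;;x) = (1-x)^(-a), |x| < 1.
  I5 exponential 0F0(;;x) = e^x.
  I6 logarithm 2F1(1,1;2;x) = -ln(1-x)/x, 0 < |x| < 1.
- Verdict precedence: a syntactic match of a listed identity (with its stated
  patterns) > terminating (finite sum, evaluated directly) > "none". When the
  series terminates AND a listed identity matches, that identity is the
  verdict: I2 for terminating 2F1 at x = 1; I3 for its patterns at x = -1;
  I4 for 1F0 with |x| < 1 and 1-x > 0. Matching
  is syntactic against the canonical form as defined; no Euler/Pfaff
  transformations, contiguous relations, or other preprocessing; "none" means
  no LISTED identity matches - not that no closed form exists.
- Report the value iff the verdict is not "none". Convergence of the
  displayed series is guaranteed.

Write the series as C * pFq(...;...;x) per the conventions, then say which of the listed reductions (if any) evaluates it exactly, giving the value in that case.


Prefactor 2/3, argument -1/2: 3F2 with upper {-3, -2, -4/5} over lower {1/3, 2/5}. Verdict: terminating at k = 2: the factor (-2)_k kills every later term; summing the 3 survivors is exact. Sum: 505/42.

Key observation: from the first term 2/3: the constant factors (C = 2/3) combine into one prefactor.
Ratio: r(k) = (-1/2) * (k-3) (k-2) (k-4/5) / [(k+1/3) (k+2/5) (k+1)] - rational in k. x = (-1/2); t_0 = 2/3; negate the roots.


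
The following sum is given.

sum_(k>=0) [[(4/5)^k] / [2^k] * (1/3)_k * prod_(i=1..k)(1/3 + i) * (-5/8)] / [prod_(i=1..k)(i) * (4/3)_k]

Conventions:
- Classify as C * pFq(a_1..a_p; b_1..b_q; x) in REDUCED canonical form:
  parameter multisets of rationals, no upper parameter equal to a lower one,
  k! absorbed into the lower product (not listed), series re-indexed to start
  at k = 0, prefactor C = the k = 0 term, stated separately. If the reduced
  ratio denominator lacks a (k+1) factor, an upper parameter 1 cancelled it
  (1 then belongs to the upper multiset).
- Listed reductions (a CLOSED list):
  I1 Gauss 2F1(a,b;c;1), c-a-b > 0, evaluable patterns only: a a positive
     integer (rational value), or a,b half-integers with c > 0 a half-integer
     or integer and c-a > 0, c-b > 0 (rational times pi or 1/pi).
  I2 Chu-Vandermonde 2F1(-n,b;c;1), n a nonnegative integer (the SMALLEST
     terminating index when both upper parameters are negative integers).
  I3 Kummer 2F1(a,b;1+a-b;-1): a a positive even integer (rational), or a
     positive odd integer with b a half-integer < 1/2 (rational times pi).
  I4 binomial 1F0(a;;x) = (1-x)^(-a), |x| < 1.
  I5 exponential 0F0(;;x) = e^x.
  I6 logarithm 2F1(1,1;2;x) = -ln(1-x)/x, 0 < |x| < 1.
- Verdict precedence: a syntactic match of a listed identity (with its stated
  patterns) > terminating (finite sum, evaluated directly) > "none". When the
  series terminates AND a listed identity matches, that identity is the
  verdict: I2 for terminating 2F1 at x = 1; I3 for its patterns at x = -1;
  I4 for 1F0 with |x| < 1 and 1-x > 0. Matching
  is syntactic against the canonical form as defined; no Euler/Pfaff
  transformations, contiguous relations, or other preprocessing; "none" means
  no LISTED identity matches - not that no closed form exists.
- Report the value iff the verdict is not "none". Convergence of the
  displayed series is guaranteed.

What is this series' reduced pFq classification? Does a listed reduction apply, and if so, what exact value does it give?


Prefactor -5/8, argument 2/5: 1F0 with upper {1/3} over lower {-}. Verdict: the I4 binomial reduction applies (the 1F0 binomial series: exponent -1/3, x = 2/5). Exact value: (-5/8) * (3/5)^(-1/3).

Key step: with t_0 = -5/8, the product of the first k integers (C = -5/8, x = 2/5) is k!.
Adjacent-term ratio: r(k) = (2/5) * (k+1/3) / [(k+1)] - poly over poly, x = (2/5) from leading terms; C = -5/8 at k = 0.


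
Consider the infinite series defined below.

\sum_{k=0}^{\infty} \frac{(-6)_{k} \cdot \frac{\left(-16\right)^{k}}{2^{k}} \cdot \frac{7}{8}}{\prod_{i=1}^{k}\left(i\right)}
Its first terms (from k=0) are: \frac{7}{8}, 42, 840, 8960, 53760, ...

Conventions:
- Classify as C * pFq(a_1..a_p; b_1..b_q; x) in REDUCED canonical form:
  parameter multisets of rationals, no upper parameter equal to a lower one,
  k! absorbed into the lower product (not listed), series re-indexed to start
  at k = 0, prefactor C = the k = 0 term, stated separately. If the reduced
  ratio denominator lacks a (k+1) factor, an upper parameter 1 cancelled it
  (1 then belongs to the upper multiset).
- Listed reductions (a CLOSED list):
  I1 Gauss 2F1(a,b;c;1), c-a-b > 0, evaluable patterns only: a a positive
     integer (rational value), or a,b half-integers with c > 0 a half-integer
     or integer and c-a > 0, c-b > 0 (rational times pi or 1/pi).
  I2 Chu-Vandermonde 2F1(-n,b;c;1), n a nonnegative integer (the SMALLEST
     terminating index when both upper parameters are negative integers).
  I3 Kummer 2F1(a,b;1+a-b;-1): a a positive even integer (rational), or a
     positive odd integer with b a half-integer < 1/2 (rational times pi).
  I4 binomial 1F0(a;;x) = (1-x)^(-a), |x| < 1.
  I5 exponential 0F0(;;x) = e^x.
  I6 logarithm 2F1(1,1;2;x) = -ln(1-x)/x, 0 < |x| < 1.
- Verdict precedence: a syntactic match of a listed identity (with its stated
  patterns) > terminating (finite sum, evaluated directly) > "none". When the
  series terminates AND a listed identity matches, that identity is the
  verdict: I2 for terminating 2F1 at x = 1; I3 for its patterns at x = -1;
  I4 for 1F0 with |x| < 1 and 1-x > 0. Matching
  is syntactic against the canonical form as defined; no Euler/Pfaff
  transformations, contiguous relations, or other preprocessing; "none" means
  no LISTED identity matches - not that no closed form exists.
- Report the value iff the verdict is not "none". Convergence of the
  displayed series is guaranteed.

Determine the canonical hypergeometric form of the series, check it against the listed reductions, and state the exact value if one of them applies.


Prefactor \frac{7}{8}, argument -8: 1F0 with upper {-6} over lower {-}. Verdict: terminating - no listed pattern fits, but -6 in the upper list cuts the series at k = 6; direct evaluation. Hence: \frac{3720087}{8}.

Structural cue: from the first term \frac{7}{8}: the two k-th powers (prefactor 7/8) combine into one argument.
Adjacent-term ratio: r(k) = -8 * (k-6) / [(k+1)] ; factor over Q: parameters, x = -8, and C = \frac{7}{8}.
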